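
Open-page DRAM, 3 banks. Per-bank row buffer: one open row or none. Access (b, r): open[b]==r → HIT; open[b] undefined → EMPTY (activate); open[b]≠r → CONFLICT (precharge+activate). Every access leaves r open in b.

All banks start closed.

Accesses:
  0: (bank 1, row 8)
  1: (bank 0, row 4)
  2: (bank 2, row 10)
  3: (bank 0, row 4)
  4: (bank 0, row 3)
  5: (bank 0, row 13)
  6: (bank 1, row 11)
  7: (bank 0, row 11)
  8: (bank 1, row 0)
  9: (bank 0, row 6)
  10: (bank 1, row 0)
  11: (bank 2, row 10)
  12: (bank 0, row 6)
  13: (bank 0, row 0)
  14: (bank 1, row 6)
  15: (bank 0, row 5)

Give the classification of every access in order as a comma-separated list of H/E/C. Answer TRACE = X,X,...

TRACE = E,E,E,H,C,C,C,C,C,C,H,H,H,C,C,C

0: bank 1 row 8 — prev None → EMPTY
1: bank 0 row 4 — prev None → EMPTY
2: bank 2 row 10 — prev None → EMPTY
3: bank 0 row 4 — prev 4 → HIT
4: bank 0 row 3 — prev 4 → CONFLICT
5: bank 0 row 13 — prev 3 → CONFLICT
6: bank 1 row 11 — prev 8 → CONFLICT
7: bank 0 row 11 — prev 13 → CONFLICT
8: bank 1 row 0 — prev 11 → CONFLICT
9: bank 0 row 6 — prev 11 → CONFLICT
10: bank 1 row 0 — prev 0 → HIT
11: bank 2 row 10 — prev 10 → HIT
12: bank 0 row 6 — prev 6 → HIT
13: bank 0 row 0 — prev 6 → CONFLICT
14: bank 1 row 6 — prev 0 → CONFLICT
15: bank 0 row 5 — prev 0 → CONFLICT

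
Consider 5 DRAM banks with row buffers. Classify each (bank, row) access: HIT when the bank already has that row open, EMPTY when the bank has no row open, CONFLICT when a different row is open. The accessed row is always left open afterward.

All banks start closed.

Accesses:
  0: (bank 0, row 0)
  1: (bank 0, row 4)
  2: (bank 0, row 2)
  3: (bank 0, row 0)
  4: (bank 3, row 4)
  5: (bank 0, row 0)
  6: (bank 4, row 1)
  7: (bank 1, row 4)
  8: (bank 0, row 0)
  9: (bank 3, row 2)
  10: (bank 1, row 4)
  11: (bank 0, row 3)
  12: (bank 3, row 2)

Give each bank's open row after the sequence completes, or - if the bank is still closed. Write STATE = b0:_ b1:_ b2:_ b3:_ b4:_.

STATE = b0:3 b1:4 b2:- b3:2 b4:1

  [0] b0 r0: no row ⇒ E
  [1] b0 r4: had r0 ⇒ C
  [2] b0 r2: had r4 ⇒ C
  [3] b0 r0: had r2 ⇒ C
  [4] b3 r4: no row ⇒ E
  [5] b0 r0: had r0 ⇒ H
  [6] b4 r1: no row ⇒ E
  [7] b1 r4: no row ⇒ E
  [8] b0 r0: had r0 ⇒ H
  [9] b3 r2: had r4 ⇒ C
  [10] b1 r4: had r4 ⇒ H
  [11] b0 r3: had r0 ⇒ C
  [12] b3 r2: had r2 ⇒ H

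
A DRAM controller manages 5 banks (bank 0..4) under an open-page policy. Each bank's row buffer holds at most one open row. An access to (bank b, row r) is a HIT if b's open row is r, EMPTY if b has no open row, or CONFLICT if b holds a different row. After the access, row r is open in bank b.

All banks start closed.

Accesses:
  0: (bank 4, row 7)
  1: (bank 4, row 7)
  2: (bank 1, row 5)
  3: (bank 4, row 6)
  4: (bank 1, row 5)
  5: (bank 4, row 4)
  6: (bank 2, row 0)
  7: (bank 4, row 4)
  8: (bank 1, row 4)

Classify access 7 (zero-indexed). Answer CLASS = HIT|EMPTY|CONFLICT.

CLASS = HIT

step 0: bank4 None->7 [EMPTY]
step 1: bank4 7->7 [HIT]
step 2: bank1 None->5 [EMPTY]
step 3: bank4 7->6 [CONFLICT]
step 4: bank1 5->5 [HIT]
step 5: bank4 6->4 [CONFLICT]
step 6: bank2 None->0 [EMPTY]
step 7: bank4 4->4 [HIT]
step 8: bank1 5->4 [CONFLICT]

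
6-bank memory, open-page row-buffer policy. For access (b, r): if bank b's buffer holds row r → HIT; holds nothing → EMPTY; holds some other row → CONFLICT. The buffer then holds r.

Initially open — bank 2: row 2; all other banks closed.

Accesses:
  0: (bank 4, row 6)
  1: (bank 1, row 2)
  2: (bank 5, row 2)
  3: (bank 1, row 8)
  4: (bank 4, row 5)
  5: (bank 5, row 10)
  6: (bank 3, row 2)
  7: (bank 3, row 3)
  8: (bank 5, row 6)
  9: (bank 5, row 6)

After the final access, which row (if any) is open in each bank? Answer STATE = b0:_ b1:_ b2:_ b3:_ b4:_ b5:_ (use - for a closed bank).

step 0: bank4 None->6 [EMPTY]
step 1: bank1 None->2 [EMPTY]
step 2: bank5 None->2 [EMPTY]
step 3: bank1 2->8 [CONFLICT]
step 4: bank4 6->5 [CONFLICT]
step 5: bank5 2->10 [CONFLICT]
step 6: bank3 None->2 [EMPTY]
step 7: bank3 2->3 [CONFLICT]
step 8: bank5 10->6 [CONFLICT]
step 9: bank5 6->6 [HIT]

STATE = b0:- b1:8 b2:2 b3:3 b4:5 b5:6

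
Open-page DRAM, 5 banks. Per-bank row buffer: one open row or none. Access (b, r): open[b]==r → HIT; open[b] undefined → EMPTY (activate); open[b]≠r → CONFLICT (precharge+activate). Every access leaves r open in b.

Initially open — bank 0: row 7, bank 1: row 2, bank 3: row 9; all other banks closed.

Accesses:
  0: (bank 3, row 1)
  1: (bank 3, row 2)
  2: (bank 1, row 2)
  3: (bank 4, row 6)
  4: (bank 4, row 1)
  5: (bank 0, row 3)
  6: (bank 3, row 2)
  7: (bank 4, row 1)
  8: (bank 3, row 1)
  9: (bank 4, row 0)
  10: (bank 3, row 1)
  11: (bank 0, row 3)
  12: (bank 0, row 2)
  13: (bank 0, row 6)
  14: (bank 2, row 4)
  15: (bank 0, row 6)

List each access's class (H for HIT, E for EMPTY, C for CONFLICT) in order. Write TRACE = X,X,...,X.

TRACE = C,C,H,E,C,C,H,H,C,C,H,H,C,C,E,H

step 0: bank3 9->1 [CONFLICT]
step 1: bank3 1->2 [CONFLICT]
step 2: bank1 2->2 [HIT]
step 3: bank4 None->6 [EMPTY]
step 4: bank4 6->1 [CONFLICT]
step 5: bank0 7->3 [CONFLICT]
step 6: bank3 2->2 [HIT]
step 7: bank4 1->1 [HIT]
step 8: bank3 2->1 [CONFLICT]
step 9: bank4 1->0 [CONFLICT]
step 10: bank3 1->1 [HIT]
step 11: bank0 3->3 [HIT]
step 12: bank0 3->2 [CONFLICT]
step 13: bank0 2->6 [CONFLICT]
step 14: bank2 None->4 [EMPTY]
step 15: bank0 6->6 [HIT]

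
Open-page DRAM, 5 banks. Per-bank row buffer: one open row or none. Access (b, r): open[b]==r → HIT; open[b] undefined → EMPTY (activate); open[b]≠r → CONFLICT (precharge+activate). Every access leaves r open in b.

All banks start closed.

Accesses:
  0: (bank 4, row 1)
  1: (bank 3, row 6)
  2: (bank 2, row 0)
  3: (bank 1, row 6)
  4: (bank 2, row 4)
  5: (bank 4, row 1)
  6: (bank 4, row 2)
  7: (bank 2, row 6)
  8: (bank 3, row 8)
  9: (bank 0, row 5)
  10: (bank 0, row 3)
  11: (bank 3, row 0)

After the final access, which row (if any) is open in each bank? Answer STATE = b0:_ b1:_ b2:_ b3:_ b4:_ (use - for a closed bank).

STATE = b0:3 b1:6 b2:6 b3:0 b4:2

0: bank 4 row 1 — prev None → EMPTY
1: bank 3 row 6 — prev None → EMPTY
2: bank 2 row 0 — prev None → EMPTY
3: bank 1 row 6 — prev None → EMPTY
4: bank 2 row 4 — prev 0 → CONFLICT
5: bank 4 row 1 — prev 1 → HIT
6: bank 4 row 2 — prev 1 → CONFLICT
7: bank 2 row 6 — prev 4 → CONFLICT
8: bank 3 row 8 — prev 6 → CONFLICT
9: bank 0 row 5 — prev None → EMPTY
10: bank 0 row 3 — prev 5 → CONFLICT
11: bank 3 row 0 — prev 8 → CONFLICT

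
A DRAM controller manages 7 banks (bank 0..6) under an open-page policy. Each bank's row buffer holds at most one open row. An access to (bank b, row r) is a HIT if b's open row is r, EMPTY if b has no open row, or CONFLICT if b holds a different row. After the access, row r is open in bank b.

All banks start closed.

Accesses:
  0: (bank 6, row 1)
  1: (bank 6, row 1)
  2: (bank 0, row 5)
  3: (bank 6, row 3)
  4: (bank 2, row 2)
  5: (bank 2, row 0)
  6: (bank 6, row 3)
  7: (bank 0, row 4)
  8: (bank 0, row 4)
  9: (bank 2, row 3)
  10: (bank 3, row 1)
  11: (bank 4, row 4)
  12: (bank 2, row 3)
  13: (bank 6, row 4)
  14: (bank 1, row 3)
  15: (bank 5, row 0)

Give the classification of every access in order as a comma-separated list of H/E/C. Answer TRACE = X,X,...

0: bank 6 row 1 — prev None → EMPTY
1: bank 6 row 1 — prev 1 → HIT
2: bank 0 row 5 — prev None → EMPTY
3: bank 6 row 3 — prev 1 → CONFLICT
4: bank 2 row 2 — prev None → EMPTY
5: bank 2 row 0 — prev 2 → CONFLICT
6: bank 6 row 3 — prev 3 → HIT
7: bank 0 row 4 — prev 5 → CONFLICT
8: bank 0 row 4 — prev 4 → HIT
9: bank 2 row 3 — prev 0 → CONFLICT
10: bank 3 row 1 — prev None → EMPTY
11: bank 4 row 4 — prev None → EMPTY
12: bank 2 row 3 — prev 3 → HIT
13: bank 6 row 4 — prev 3 → CONFLICT
14: bank 1 row 3 — prev None → EMPTY
15: bank 5 row 0 — prev None → EMPTY

TRACE = E,H,E,C,E,C,H,C,H,C,E,E,H,C,E,E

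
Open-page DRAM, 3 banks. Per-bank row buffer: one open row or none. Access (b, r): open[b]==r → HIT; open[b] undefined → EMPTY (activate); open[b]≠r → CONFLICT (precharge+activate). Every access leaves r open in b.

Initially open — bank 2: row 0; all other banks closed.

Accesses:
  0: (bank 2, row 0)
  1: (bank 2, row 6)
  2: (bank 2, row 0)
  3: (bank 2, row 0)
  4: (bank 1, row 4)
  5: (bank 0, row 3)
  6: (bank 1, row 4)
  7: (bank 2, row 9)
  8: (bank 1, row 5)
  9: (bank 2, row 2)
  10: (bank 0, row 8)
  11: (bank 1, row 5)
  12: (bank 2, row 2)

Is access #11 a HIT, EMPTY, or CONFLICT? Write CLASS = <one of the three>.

CLASS = HIT

0: bank 2 row 0 — prev 0 → HIT
1: bank 2 row 6 — prev 0 → CONFLICT
2: bank 2 row 0 — prev 6 → CONFLICT
3: bank 2 row 0 — prev 0 → HIT
4: bank 1 row 4 — prev None → EMPTY
5: bank 0 row 3 — prev None → EMPTY
6: bank 1 row 4 — prev 4 → HIT
7: bank 2 row 9 — prev 0 → CONFLICT
8: bank 1 row 5 — prev 4 → CONFLICT
9: bank 2 row 2 — prev 9 → CONFLICT
10: bank 0 row 8 — prev 3 → CONFLICT
11: bank 1 row 5 — prev 5 → HIT
12: bank 2 row 2 — prev 2 → HIT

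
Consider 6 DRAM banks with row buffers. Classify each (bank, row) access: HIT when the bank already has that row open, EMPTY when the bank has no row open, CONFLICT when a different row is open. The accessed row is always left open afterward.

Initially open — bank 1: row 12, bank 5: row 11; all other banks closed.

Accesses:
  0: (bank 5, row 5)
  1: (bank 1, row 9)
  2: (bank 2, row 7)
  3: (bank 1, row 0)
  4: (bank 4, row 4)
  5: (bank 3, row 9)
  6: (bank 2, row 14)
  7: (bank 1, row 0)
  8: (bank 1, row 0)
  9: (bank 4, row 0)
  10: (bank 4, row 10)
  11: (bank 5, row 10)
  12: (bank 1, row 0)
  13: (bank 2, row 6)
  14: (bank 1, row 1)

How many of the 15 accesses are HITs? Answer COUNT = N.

0: bank 5 row 5 — prev 11 → CONFLICT
1: bank 1 row 9 — prev 12 → CONFLICT
2: bank 2 row 7 — prev None → EMPTY
3: bank 1 row 0 — prev 9 → CONFLICT
4: bank 4 row 4 — prev None → EMPTY
5: bank 3 row 9 — prev None → EMPTY
6: bank 2 row 14 — prev 7 → CONFLICT
7: bank 1 row 0 — prev 0 → HIT
8: bank 1 row 0 — prev 0 → HIT
9: bank 4 row 0 — prev 4 → CONFLICT
10: bank 4 row 10 — prev 0 → CONFLICT
11: bank 5 row 10 — prev 5 → CONFLICT
12: bank 1 row 0 — prev 0 → HIT
13: bank 2 row 6 — prev 14 → CONFLICT
14: bank 1 row 1 — prev 0 → CONFLICT

COUNT = 3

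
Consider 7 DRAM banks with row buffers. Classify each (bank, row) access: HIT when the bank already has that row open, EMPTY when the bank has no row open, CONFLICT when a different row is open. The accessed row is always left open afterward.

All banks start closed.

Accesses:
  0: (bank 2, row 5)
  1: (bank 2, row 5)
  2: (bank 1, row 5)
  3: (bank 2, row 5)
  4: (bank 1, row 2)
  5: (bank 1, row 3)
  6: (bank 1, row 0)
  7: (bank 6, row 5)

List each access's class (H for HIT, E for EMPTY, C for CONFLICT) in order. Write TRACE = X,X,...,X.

TRACE = E,H,E,H,C,C,C,E

#0 (2,5) E
#1 (2,5) H  (was 5)
#2 (1,5) E
#3 (2,5) H  (was 5)
#4 (1,2) C  (was 5)
#5 (1,3) C  (was 2)
#6 (1,0) C  (was 3)
#7 (6,5) E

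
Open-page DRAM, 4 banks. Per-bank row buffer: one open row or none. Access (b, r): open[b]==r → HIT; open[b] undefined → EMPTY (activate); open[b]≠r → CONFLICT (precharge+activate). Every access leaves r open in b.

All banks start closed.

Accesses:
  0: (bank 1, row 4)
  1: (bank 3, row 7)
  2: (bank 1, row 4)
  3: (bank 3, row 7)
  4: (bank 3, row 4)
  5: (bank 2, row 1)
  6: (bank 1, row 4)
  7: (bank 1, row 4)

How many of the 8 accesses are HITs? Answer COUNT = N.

0: bank 1 row 4 — prev None → EMPTY
1: bank 3 row 7 — prev None → EMPTY
2: bank 1 row 4 — prev 4 → HIT
3: bank 3 row 7 — prev 7 → HIT
4: bank 3 row 4 — prev 7 → CONFLICT
5: bank 2 row 1 — prev None → EMPTY
6: bank 1 row 4 — prev 4 → HIT
7: bank 1 row 4 — prev 4 → HIT

COUNT = 4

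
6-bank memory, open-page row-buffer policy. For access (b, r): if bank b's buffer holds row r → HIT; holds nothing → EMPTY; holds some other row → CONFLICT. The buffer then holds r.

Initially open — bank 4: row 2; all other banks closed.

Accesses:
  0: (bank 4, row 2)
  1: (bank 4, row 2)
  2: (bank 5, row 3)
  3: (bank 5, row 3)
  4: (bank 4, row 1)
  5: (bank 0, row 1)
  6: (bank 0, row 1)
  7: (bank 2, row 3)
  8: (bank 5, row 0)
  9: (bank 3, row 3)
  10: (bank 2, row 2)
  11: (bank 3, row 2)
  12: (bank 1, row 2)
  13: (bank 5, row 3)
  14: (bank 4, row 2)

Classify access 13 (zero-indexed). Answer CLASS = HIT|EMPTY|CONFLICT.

0: bank 4 row 2 — prev 2 → HIT
1: bank 4 row 2 — prev 2 → HIT
2: bank 5 row 3 — prev None → EMPTY
3: bank 5 row 3 — prev 3 → HIT
4: bank 4 row 1 — prev 2 → CONFLICT
5: bank 0 row 1 — prev None → EMPTY
6: bank 0 row 1 — prev 1 → HIT
7: bank 2 row 3 — prev None → EMPTY
8: bank 5 row 0 — prev 3 → CONFLICT
9: bank 3 row 3 — prev None → EMPTY
10: bank 2 row 2 — prev 3 → CONFLICT
11: bank 3 row 2 — prev 3 → CONFLICT
12: bank 1 row 2 — prev None → EMPTY
13: bank 5 row 3 — prev 0 → CONFLICT
14: bank 4 row 2 — prev 1 → CONFLICT

CLASS = CONFLICT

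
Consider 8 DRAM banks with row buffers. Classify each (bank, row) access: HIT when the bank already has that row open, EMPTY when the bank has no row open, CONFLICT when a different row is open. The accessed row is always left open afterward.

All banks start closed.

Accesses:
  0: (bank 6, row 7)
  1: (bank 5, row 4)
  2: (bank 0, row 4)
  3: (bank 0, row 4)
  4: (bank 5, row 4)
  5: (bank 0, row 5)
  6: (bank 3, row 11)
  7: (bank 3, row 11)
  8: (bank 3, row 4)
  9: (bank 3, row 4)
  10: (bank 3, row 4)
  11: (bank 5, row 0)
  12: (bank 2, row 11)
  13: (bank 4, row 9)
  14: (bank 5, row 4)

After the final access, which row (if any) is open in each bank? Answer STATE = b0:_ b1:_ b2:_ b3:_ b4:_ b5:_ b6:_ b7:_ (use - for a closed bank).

STATE = b0:5 b1:- b2:11 b3:4 b4:9 b5:4 b6:7 b7:-

#0 (6,7) E
#1 (5,4) E
#2 (0,4) E
#3 (0,4) H  (was 4)
#4 (5,4) H  (was 4)
#5 (0,5) C  (was 4)
#6 (3,11) E
#7 (3,11) H  (was 11)
#8 (3,4) C  (was 11)
#9 (3,4) H  (was 4)
#10 (3,4) H  (was 4)
#11 (5,0) C  (was 4)
#12 (2,11) E
#13 (4,9) E
#14 (5,4) C  (was 0)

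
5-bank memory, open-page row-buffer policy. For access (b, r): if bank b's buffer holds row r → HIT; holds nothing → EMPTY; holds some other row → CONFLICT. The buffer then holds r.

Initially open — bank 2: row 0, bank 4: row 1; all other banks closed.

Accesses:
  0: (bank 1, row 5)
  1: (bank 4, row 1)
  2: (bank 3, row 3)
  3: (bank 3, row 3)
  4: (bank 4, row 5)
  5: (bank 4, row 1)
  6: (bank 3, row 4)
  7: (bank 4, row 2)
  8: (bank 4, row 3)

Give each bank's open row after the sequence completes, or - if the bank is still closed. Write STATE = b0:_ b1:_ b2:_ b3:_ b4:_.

STATE = b0:- b1:5 b2:0 b3:4 b4:3

0: bank 1 row 5 — prev None → EMPTY
1: bank 4 row 1 — prev 1 → HIT
2: bank 3 row 3 — prev None → EMPTY
3: bank 3 row 3 — prev 3 → HIT
4: bank 4 row 5 — prev 1 → CONFLICT
5: bank 4 row 1 — prev 5 → CONFLICT
6: bank 3 row 4 — prev 3 → CONFLICT
7: bank 4 row 2 — prev 1 → CONFLICT
8: bank 4 row 3 — prev 2 → CONFLICT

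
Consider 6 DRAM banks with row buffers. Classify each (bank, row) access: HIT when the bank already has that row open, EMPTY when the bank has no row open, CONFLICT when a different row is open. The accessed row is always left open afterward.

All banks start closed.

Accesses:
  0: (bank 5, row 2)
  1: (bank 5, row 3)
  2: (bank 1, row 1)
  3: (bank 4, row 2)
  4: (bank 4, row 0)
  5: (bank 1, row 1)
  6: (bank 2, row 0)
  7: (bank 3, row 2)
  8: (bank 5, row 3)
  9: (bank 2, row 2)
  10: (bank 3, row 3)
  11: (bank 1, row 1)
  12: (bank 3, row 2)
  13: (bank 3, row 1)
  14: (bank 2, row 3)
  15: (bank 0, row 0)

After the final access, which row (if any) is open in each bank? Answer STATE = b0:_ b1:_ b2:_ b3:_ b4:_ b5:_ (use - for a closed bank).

  [0] b5 r2: no row ⇒ E
  [1] b5 r3: had r2 ⇒ C
  [2] b1 r1: no row ⇒ E
  [3] b4 r2: no row ⇒ E
  [4] b4 r0: had r2 ⇒ C
  [5] b1 r1: had r1 ⇒ H
  [6] b2 r0: no row ⇒ E
  [7] b3 r2: no row ⇒ E
  [8] b5 r3: had r3 ⇒ H
  [9] b2 r2: had r0 ⇒ C
  [10] b3 r3: had r2 ⇒ C
  [11] b1 r1: had r1 ⇒ H
  [12] b3 r2: had r3 ⇒ C
  [13] b3 r1: had r2 ⇒ C
  [14] b2 r3: had r2 ⇒ C
  [15] b0 r0: no row ⇒ E

STATE = b0:0 b1:1 b2:3 b3:1 b4:0 b5:3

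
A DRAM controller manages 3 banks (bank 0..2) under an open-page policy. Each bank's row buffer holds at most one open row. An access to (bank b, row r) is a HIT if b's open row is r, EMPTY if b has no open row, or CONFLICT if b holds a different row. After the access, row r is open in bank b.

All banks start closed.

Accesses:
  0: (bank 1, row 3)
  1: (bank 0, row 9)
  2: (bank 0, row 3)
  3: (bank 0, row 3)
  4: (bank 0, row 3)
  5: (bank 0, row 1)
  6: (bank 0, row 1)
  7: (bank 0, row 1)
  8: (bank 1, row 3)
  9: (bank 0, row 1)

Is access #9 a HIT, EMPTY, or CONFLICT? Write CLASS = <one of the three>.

#0 (1,3) E
#1 (0,9) E
#2 (0,3) C  (was 9)
#3 (0,3) H  (was 3)
#4 (0,3) H  (was 3)
#5 (0,1) C  (was 3)
#6 (0,1) H  (was 1)
#7 (0,1) H  (was 1)
#8 (1,3) H  (was 3)
#9 (0,1) H  (was 1)

CLASS = HIT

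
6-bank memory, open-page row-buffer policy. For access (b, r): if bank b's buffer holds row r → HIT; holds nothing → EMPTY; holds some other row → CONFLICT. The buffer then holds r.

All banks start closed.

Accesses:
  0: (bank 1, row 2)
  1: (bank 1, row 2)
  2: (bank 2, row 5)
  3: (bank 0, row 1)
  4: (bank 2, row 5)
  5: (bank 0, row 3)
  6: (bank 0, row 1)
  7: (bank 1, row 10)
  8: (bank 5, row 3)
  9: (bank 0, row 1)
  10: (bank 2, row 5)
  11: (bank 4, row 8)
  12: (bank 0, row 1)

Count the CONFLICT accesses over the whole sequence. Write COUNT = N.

COUNT = 3

step 0: bank1 None->2 [EMPTY]
step 1: bank1 2->2 [HIT]
step 2: bank2 None->5 [EMPTY]
step 3: bank0 None->1 [EMPTY]
step 4: bank2 5->5 [HIT]
step 5: bank0 1->3 [CONFLICT]
step 6: bank0 3->1 [CONFLICT]
step 7: bank1 2->10 [CONFLICT]
step 8: bank5 None->3 [EMPTY]
step 9: bank0 1->1 [HIT]
step 10: bank2 5->5 [HIT]
step 11: bank4 None->8 [EMPTY]
step 12: bank0 1->1 [HIT]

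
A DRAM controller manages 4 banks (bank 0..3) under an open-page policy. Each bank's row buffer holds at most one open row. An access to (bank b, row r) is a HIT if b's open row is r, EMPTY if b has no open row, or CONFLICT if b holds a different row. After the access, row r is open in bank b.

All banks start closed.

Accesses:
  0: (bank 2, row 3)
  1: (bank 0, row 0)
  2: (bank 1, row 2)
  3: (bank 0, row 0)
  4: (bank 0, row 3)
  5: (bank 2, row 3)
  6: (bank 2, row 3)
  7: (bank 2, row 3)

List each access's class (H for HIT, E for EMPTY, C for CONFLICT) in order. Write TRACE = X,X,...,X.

TRACE = E,E,E,H,C,H,H,H

#0 (2,3) E
#1 (0,0) E
#2 (1,2) E
#3 (0,0) H  (was 0)
#4 (0,3) C  (was 0)
#5 (2,3) H  (was 3)
#6 (2,3) H  (was 3)
#7 (2,3) H  (was 3)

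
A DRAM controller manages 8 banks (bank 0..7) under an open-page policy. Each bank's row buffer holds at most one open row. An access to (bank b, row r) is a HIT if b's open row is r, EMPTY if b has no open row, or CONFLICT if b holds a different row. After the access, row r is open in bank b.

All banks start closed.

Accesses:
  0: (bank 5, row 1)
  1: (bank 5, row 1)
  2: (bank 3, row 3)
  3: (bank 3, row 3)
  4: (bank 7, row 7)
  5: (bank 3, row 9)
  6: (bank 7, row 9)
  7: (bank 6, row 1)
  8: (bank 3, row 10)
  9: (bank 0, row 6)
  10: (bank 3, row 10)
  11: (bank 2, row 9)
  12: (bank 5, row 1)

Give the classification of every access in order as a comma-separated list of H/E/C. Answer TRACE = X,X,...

TRACE = E,H,E,H,E,C,C,E,C,E,H,E,H

0: bank 5 row 1 — prev None → EMPTY
1: bank 5 row 1 — prev 1 → HIT
2: bank 3 row 3 — prev None → EMPTY
3: bank 3 row 3 — prev 3 → HIT
4: bank 7 row 7 — prev None → EMPTY
5: bank 3 row 9 — prev 3 → CONFLICT
6: bank 7 row 9 — prev 7 → CONFLICT
7: bank 6 row 1 — prev None → EMPTY
8: bank 3 row 10 — prev 9 → CONFLICT
9: bank 0 row 6 — prev None → EMPTY
10: bank 3 row 10 — prev 10 → HIT
11: bank 2 row 9 — prev None → EMPTY
12: bank 5 row 1 — prev 1 → HIT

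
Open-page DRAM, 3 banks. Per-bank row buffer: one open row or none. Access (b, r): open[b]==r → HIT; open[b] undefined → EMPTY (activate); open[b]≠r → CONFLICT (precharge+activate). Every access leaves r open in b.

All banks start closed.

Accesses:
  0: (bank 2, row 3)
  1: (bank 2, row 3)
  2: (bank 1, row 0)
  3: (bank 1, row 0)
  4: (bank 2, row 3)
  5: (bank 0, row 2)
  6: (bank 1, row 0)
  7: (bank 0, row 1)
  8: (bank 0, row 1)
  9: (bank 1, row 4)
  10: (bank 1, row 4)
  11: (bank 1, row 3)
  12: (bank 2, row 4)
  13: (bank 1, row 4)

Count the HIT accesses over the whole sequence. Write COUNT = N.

COUNT = 6

0: bank 2 row 3 — prev None → EMPTY
1: bank 2 row 3 — prev 3 → HIT
2: bank 1 row 0 — prev None → EMPTY
3: bank 1 row 0 — prev 0 → HIT
4: bank 2 row 3 — prev 3 → HIT
5: bank 0 row 2 — prev None → EMPTY
6: bank 1 row 0 — prev 0 → HIT
7: bank 0 row 1 — prev 2 → CONFLICT
8: bank 0 row 1 — prev 1 → HIT
9: bank 1 row 4 — prev 0 → CONFLICT
10: bank 1 row 4 — prev 4 → HIT
11: bank 1 row 3 — prev 4 → CONFLICT
12: bank 2 row 4 — prev 3 → CONFLICT
13: bank 1 row 4 — prev 3 → CONFLICT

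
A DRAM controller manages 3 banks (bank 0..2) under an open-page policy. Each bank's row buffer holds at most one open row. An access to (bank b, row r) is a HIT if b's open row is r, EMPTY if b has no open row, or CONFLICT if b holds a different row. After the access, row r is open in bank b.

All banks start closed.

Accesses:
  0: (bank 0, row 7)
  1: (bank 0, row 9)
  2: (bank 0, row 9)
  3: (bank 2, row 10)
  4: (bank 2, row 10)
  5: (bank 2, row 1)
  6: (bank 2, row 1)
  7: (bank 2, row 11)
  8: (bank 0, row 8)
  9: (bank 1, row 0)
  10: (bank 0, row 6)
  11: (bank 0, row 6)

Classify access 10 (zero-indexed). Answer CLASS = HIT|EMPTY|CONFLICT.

0: bank 0 row 7 — prev None → EMPTY
1: bank 0 row 9 — prev 7 → CONFLICT
2: bank 0 row 9 — prev 9 → HIT
3: bank 2 row 10 — prev None → EMPTY
4: bank 2 row 10 — prev 10 → HIT
5: bank 2 row 1 — prev 10 → CONFLICT
6: bank 2 row 1 — prev 1 → HIT
7: bank 2 row 11 — prev 1 → CONFLICT
8: bank 0 row 8 — prev 9 → CONFLICT
9: bank 1 row 0 — prev None → EMPTY
10: bank 0 row 6 — prev 8 → CONFLICT
11: bank 0 row 6 — prev 6 → HIT

CLASS = CONFLICT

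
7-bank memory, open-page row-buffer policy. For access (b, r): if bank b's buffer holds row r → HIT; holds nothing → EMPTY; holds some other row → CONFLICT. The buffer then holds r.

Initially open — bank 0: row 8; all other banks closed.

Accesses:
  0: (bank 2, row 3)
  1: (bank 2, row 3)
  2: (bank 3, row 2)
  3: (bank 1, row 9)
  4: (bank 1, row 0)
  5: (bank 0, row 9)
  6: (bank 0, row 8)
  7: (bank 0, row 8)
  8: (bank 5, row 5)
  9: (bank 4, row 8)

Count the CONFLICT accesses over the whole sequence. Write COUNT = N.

COUNT = 3

0: bank 2 row 3 — prev None → EMPTY
1: bank 2 row 3 — prev 3 → HIT
2: bank 3 row 2 — prev None → EMPTY
3: bank 1 row 9 — prev None → EMPTY
4: bank 1 row 0 — prev 9 → CONFLICT
5: bank 0 row 9 — prev 8 → CONFLICT
6: bank 0 row 8 — prev 9 → CONFLICT
7: bank 0 row 8 — prev 8 → HIT
8: bank 5 row 5 — prev None → EMPTY
9: bank 4 row 8 — prev None → EMPTY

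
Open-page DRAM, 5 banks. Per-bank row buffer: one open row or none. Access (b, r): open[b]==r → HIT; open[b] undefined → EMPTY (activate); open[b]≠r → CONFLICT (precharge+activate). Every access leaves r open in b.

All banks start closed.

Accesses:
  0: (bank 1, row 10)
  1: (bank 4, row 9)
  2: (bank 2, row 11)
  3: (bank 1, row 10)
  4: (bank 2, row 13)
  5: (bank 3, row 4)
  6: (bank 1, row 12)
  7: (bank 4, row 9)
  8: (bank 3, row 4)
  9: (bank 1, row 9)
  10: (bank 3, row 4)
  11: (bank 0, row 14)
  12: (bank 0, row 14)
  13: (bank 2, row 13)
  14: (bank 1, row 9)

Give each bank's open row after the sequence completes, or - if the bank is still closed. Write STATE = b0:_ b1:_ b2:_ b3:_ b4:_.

STATE = b0:14 b1:9 b2:13 b3:4 b4:9

  [0] b1 r10: no row ⇒ E
  [1] b4 r9: no row ⇒ E
  [2] b2 r11: no row ⇒ E
  [3] b1 r10: had r10 ⇒ H
  [4] b2 r13: had r11 ⇒ C
  [5] b3 r4: no row ⇒ E
  [6] b1 r12: had r10 ⇒ C
  [7] b4 r9: had r9 ⇒ H
  [8] b3 r4: had r4 ⇒ H
  [9] b1 r9: had r12 ⇒ C
  [10] b3 r4: had r4 ⇒ H
  [11] b0 r14: no row ⇒ E
  [12] b0 r14: had r14 ⇒ H
  [13] b2 r13: had r13 ⇒ H
  [14] b1 r9: had r9 ⇒ H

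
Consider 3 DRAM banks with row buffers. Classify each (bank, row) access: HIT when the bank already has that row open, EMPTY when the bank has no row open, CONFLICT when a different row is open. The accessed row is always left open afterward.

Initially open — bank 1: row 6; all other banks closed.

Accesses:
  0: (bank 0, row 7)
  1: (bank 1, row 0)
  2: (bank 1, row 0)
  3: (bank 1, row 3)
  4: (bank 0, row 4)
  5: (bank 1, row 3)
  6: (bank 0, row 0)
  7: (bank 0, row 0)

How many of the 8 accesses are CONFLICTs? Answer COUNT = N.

  [0] b0 r7: no row ⇒ E
  [1] b1 r0: had r6 ⇒ C
  [2] b1 r0: had r0 ⇒ H
  [3] b1 r3: had r0 ⇒ C
  [4] b0 r4: had r7 ⇒ C
  [5] b1 r3: had r3 ⇒ H
  [6] b0 r0: had r4 ⇒ C
  [7] b0 r0: had r0 ⇒ H

COUNT = 4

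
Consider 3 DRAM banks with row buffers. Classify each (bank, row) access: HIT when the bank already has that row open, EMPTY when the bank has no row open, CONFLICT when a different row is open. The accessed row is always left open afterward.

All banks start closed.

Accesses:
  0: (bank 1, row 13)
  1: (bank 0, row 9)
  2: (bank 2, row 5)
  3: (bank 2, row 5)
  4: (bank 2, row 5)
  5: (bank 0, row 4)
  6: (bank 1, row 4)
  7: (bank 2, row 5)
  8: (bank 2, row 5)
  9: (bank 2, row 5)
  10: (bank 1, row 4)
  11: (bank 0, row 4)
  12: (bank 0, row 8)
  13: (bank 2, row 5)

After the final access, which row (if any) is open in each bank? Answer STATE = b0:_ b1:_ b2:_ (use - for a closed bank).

STATE = b0:8 b1:4 b2:5

step 0: bank1 None->13 [EMPTY]
step 1: bank0 None->9 [EMPTY]
step 2: bank2 None->5 [EMPTY]
step 3: bank2 5->5 [HIT]
step 4: bank2 5->5 [HIT]
step 5: bank0 9->4 [CONFLICT]
step 6: bank1 13->4 [CONFLICT]
step 7: bank2 5->5 [HIT]
step 8: bank2 5->5 [HIT]
step 9: bank2 5->5 [HIT]
step 10: bank1 4->4 [HIT]
step 11: bank0 4->4 [HIT]
step 12: bank0 4->8 [CONFLICT]
step 13: bank2 5->5 [HIT]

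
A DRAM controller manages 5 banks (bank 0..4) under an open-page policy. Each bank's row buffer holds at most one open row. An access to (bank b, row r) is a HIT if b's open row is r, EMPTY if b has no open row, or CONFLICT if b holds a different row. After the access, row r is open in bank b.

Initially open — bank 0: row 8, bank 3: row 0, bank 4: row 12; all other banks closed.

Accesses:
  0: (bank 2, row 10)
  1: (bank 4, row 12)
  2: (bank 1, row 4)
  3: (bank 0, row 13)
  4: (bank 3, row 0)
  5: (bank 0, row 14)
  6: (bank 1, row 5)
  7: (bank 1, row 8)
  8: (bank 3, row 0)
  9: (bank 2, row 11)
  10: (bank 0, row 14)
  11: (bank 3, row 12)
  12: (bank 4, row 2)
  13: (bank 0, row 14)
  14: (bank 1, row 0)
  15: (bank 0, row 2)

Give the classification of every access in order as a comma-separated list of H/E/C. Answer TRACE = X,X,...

  [0] b2 r10: no row ⇒ E
  [1] b4 r12: had r12 ⇒ H
  [2] b1 r4: no row ⇒ E
  [3] b0 r13: had r8 ⇒ C
  [4] b3 r0: had r0 ⇒ H
  [5] b0 r14: had r13 ⇒ C
  [6] b1 r5: had r4 ⇒ C
  [7] b1 r8: had r5 ⇒ C
  [8] b3 r0: had r0 ⇒ H
  [9] b2 r11: had r10 ⇒ C
  [10] b0 r14: had r14 ⇒ H
  [11] b3 r12: had r0 ⇒ C
  [12] b4 r2: had r12 ⇒ C
  [13] b0 r14: had r14 ⇒ H
  [14] b1 r0: had r8 ⇒ C
  [15] b0 r2: had r14 ⇒ C

TRACE = E,H,E,C,H,C,C,C,H,C,H,C,C,H,C,C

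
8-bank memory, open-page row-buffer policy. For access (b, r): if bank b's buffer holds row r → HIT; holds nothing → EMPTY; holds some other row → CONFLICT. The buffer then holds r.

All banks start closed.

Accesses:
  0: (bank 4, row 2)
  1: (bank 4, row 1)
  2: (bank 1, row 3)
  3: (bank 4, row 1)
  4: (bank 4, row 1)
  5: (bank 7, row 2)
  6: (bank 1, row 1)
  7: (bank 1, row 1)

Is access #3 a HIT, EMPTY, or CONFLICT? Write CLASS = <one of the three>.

#0 (4,2) E
#1 (4,1) C  (was 2)
#2 (1,3) E
#3 (4,1) H  (was 1)
#4 (4,1) H  (was 1)
#5 (7,2) E
#6 (1,1) C  (was 3)
#7 (1,1) H  (was 1)

CLASS = HIT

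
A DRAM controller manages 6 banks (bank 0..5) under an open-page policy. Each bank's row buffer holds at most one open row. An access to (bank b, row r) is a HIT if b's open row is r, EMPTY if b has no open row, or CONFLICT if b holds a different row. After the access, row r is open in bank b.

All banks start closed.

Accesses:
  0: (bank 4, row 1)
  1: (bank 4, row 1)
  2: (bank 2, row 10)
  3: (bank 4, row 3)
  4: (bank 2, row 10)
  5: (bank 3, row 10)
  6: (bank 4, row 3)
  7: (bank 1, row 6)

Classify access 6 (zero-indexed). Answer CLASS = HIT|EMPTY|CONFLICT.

0: bank 4 row 1 — prev None → EMPTY
1: bank 4 row 1 — prev 1 → HIT
2: bank 2 row 10 — prev None → EMPTY
3: bank 4 row 3 — prev 1 → CONFLICT
4: bank 2 row 10 — prev 10 → HIT
5: bank 3 row 10 — prev None → EMPTY
6: bank 4 row 3 — prev 3 → HIT
7: bank 1 row 6 — prev None → EMPTY

CLASS = HIT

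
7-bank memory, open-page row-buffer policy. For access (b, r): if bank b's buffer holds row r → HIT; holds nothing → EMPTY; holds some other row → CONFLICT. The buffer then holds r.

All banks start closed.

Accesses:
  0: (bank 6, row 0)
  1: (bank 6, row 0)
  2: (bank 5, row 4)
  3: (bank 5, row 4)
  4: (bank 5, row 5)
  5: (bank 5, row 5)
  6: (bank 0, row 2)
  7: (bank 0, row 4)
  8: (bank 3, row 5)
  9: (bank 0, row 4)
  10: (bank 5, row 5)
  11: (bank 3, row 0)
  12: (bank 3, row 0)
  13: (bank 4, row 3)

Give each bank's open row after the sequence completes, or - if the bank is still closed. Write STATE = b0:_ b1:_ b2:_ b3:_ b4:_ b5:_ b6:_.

STATE = b0:4 b1:- b2:- b3:0 b4:3 b5:5 b6:0

step 0: bank6 None->0 [EMPTY]
step 1: bank6 0->0 [HIT]
step 2: bank5 None->4 [EMPTY]
step 3: bank5 4->4 [HIT]
step 4: bank5 4->5 [CONFLICT]
step 5: bank5 5->5 [HIT]
step 6: bank0 None->2 [EMPTY]
step 7: bank0 2->4 [CONFLICT]
step 8: bank3 None->5 [EMPTY]
step 9: bank0 4->4 [HIT]
step 10: bank5 5->5 [HIT]
step 11: bank3 5->0 [CONFLICT]
step 12: bank3 0->0 [HIT]
step 13: bank4 None->3 [EMPTY]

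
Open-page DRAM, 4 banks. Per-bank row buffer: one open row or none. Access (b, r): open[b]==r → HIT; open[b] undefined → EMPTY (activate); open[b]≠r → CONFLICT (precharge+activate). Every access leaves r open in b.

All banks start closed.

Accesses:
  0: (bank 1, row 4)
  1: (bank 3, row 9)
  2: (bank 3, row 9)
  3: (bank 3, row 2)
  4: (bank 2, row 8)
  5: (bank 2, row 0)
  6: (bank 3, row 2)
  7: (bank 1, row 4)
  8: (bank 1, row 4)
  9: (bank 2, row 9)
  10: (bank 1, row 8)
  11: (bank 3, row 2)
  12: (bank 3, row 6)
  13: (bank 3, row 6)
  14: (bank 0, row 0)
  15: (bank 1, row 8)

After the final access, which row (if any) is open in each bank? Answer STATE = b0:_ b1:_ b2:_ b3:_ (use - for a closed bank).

STATE = b0:0 b1:8 b2:9 b3:6

step 0: bank1 None->4 [EMPTY]
step 1: bank3 None->9 [EMPTY]
step 2: bank3 9->9 [HIT]
step 3: bank3 9->2 [CONFLICT]
step 4: bank2 None->8 [EMPTY]
step 5: bank2 8->0 [CONFLICT]
step 6: bank3 2->2 [HIT]
step 7: bank1 4->4 [HIT]
step 8: bank1 4->4 [HIT]
step 9: bank2 0->9 [CONFLICT]
step 10: bank1 4->8 [CONFLICT]
step 11: bank3 2->2 [HIT]
step 12: bank3 2->6 [CONFLICT]
step 13: bank3 6->6 [HIT]
step 14: bank0 None->0 [EMPTY]
step 15: bank1 8->8 [HIT]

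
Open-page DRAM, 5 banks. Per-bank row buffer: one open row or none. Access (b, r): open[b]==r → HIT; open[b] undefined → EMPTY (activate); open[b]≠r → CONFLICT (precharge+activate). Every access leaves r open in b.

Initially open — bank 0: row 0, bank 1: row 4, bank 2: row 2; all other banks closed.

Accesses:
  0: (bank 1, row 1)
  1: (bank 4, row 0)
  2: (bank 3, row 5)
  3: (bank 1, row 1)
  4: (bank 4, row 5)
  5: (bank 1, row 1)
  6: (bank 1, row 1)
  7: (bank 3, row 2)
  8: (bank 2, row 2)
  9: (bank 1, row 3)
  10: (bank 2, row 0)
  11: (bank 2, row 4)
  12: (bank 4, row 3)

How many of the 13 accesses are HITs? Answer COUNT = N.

step 0: bank1 4->1 [CONFLICT]
step 1: bank4 None->0 [EMPTY]
step 2: bank3 None->5 [EMPTY]
step 3: bank1 1->1 [HIT]
step 4: bank4 0->5 [CONFLICT]
step 5: bank1 1->1 [HIT]
step 6: bank1 1->1 [HIT]
step 7: bank3 5->2 [CONFLICT]
step 8: bank2 2->2 [HIT]
step 9: bank1 1->3 [CONFLICT]
step 10: bank2 2->0 [CONFLICT]
step 11: bank2 0->4 [CONFLICT]
step 12: bank4 5->3 [CONFLICT]

COUNT = 4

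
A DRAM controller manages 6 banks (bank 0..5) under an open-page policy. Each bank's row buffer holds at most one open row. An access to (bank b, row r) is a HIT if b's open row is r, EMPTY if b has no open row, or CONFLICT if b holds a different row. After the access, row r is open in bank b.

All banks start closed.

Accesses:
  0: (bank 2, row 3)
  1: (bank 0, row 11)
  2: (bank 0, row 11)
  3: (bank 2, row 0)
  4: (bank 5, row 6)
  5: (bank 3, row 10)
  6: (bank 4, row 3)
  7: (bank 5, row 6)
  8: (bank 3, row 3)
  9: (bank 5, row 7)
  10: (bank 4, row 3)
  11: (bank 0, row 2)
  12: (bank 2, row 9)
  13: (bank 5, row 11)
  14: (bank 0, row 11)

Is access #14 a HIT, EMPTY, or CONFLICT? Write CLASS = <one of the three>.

step 0: bank2 None->3 [EMPTY]
step 1: bank0 None->11 [EMPTY]
step 2: bank0 11->11 [HIT]
step 3: bank2 3->0 [CONFLICT]
step 4: bank5 None->6 [EMPTY]
step 5: bank3 None->10 [EMPTY]
step 6: bank4 None->3 [EMPTY]
step 7: bank5 6->6 [HIT]
step 8: bank3 10->3 [CONFLICT]
step 9: bank5 6->7 [CONFLICT]
step 10: bank4 3->3 [HIT]
step 11: bank0 11->2 [CONFLICT]
step 12: bank2 0->9 [CONFLICT]
step 13: bank5 7->11 [CONFLICT]
step 14: bank0 2->11 [CONFLICT]

CLASS = CONFLICT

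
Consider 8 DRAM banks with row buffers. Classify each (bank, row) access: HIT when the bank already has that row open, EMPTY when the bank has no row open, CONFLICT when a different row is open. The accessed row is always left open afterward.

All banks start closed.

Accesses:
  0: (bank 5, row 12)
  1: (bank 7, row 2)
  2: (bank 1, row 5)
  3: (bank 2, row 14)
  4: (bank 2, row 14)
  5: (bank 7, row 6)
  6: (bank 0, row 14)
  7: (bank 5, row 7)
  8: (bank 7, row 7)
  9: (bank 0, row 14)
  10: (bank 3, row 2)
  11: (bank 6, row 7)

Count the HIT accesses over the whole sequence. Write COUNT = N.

  [0] b5 r12: no row ⇒ E
  [1] b7 r2: no row ⇒ E
  [2] b1 r5: no row ⇒ E
  [3] b2 r14: no row ⇒ E
  [4] b2 r14: had r14 ⇒ H
  [5] b7 r6: had r2 ⇒ C
  [6] b0 r14: no row ⇒ E
  [7] b5 r7: had r12 ⇒ C
  [8] b7 r7: had r6 ⇒ C
  [9] b0 r14: had r14 ⇒ H
  [10] b3 r2: no row ⇒ E
  [11] b6 r7: no row ⇒ E

COUNT = 2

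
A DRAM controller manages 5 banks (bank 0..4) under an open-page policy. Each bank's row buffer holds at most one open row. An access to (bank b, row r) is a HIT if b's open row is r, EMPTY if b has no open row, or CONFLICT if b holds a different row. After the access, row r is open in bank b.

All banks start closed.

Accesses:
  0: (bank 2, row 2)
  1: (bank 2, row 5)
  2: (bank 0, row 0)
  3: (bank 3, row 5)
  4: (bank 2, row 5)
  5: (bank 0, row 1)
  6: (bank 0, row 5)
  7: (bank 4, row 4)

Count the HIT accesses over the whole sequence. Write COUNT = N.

COUNT = 1

  [0] b2 r2: no row ⇒ E
  [1] b2 r5: had r2 ⇒ C
  [2] b0 r0: no row ⇒ E
  [3] b3 r5: no row ⇒ E
  [4] b2 r5: had r5 ⇒ H
  [5] b0 r1: had r0 ⇒ C
  [6] b0 r5: had r1 ⇒ C
  [7] b4 r4: no row ⇒ E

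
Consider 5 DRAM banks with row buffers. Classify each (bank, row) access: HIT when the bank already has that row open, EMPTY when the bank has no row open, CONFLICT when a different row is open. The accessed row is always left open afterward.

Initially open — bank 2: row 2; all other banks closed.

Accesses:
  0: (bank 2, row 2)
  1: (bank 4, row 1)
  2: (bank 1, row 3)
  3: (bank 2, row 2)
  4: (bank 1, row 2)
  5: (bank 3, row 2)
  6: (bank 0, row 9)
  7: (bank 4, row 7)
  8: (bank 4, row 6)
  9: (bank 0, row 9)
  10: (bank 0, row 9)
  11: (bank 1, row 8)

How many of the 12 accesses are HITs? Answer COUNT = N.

COUNT = 4

  [0] b2 r2: had r2 ⇒ H
  [1] b4 r1: no row ⇒ E
  [2] b1 r3: no row ⇒ E
  [3] b2 r2: had r2 ⇒ H
  [4] b1 r2: had r3 ⇒ C
  [5] b3 r2: no row ⇒ E
  [6] b0 r9: no row ⇒ E
  [7] b4 r7: had r1 ⇒ C
  [8] b4 r6: had r7 ⇒ C
  [9] b0 r9: had r9 ⇒ H
  [10] b0 r9: had r9 ⇒ H
  [11] b1 r8: had r2 ⇒ C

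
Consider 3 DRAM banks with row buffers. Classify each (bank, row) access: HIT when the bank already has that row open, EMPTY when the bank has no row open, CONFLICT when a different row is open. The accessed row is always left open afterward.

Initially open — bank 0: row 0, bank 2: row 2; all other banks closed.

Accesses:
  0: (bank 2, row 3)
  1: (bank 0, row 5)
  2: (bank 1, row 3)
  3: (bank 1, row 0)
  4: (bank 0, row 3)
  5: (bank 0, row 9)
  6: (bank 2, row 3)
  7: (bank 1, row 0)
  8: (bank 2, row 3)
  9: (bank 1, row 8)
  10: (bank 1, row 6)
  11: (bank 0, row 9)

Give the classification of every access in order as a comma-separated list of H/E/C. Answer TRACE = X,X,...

step 0: bank2 2->3 [CONFLICT]
step 1: bank0 0->5 [CONFLICT]
step 2: bank1 None->3 [EMPTY]
step 3: bank1 3->0 [CONFLICT]
step 4: bank0 5->3 [CONFLICT]
step 5: bank0 3->9 [CONFLICT]
step 6: bank2 3->3 [HIT]
step 7: bank1 0->0 [HIT]
step 8: bank2 3->3 [HIT]
step 9: bank1 0->8 [CONFLICT]
step 10: bank1 8->6 [CONFLICT]
step 11: bank0 9->9 [HIT]

TRACE = C,C,E,C,C,C,H,H,H,C,C,H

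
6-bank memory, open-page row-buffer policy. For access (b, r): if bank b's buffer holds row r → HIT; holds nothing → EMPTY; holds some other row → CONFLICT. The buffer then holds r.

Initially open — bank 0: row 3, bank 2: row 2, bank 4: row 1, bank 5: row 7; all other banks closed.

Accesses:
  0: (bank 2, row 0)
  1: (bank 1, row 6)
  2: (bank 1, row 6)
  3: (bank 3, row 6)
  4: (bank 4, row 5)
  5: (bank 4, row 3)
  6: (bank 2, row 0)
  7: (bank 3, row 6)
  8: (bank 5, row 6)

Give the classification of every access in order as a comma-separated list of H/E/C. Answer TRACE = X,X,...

#0 (2,0) C  (was 2)
#1 (1,6) E
#2 (1,6) H  (was 6)
#3 (3,6) E
#4 (4,5) C  (was 1)
#5 (4,3) C  (was 5)
#6 (2,0) H  (was 0)
#7 (3,6) H  (was 6)
#8 (5,6) C  (was 7)

TRACE = C,E,H,E,C,C,H,H,C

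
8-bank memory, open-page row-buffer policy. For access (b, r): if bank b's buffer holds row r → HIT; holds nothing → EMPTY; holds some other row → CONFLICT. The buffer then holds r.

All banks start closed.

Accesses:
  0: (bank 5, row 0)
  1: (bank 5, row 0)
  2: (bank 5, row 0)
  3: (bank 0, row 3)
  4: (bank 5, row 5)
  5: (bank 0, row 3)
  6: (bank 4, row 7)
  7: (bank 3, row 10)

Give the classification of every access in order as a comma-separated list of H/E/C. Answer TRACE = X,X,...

TRACE = E,H,H,E,C,H,E,E

  [0] b5 r0: no row ⇒ E
  [1] b5 r0: had r0 ⇒ H
  [2] b5 r0: had r0 ⇒ H
  [3] b0 r3: no row ⇒ E
  [4] b5 r5: had r0 ⇒ C
  [5] b0 r3: had r3 ⇒ H
  [6] b4 r7: no row ⇒ E
  [7] b3 r10: no row ⇒ E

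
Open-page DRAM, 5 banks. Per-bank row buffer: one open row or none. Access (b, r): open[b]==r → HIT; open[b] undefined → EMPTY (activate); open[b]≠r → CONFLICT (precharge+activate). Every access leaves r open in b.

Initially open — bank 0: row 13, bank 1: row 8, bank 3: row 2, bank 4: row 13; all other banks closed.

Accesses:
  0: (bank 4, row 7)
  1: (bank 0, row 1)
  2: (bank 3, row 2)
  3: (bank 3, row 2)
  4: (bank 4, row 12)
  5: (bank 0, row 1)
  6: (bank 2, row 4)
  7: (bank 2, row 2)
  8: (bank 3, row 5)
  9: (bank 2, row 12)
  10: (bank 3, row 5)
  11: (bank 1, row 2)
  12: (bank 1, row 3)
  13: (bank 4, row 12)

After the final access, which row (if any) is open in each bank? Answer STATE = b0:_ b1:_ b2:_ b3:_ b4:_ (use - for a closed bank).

STATE = b0:1 b1:3 b2:12 b3:5 b4:12

  [0] b4 r7: had r13 ⇒ C
  [1] b0 r1: had r13 ⇒ C
  [2] b3 r2: had r2 ⇒ H
  [3] b3 r2: had r2 ⇒ H
  [4] b4 r12: had r7 ⇒ C
  [5] b0 r1: had r1 ⇒ H
  [6] b2 r4: no row ⇒ E
  [7] b2 r2: had r4 ⇒ C
  [8] b3 r5: had r2 ⇒ C
  [9] b2 r12: had r2 ⇒ C
  [10] b3 r5: had r5 ⇒ H
  [11] b1 r2: had r8 ⇒ C
  [12] b1 r3: had r2 ⇒ C
  [13] b4 r12: had r12 ⇒ H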